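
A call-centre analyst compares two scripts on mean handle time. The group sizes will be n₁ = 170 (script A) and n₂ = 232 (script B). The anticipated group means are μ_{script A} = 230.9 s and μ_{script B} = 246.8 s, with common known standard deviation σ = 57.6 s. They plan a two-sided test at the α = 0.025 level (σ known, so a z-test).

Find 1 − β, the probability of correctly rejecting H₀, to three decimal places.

Power ≈ 0.689

Standardized effect: d = |μ_{script A} − μ_{script B}| / σ = |230.9 − 246.8| / 57.6 = 0.2760
Noncentrality parameter: δ = d / √(1/n₁ + 1/n₂) = 0.2760 / √(1/170 + 1/232) = 2.7342
Two-sided α = 0.025 → critical value z_{0.0125} = 2.241.
Power = Φ(δ − 2.241) + Φ(−δ − 2.241) = Φ(0.493) + Φ(-4.976) = 0.6889 + 0.0000 = 0.6889.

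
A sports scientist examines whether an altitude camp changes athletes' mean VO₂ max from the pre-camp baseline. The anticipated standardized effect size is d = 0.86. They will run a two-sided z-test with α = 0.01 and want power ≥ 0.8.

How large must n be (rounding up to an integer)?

Set Φ(δ − 2.576) = 0.8; then δ − 2.576 = Φ⁻¹(0.8) = 0.842, giving δ = 3.417.
(For δ > 0 the lower-tail rejection region contributes negligibly to power, so the one-term inversion is standard.)
δ = d·√n ⇒ n = (δ/d)² = (3.417 / 0.86)² = 15.79.
Rounding up, n = 16.

n = 16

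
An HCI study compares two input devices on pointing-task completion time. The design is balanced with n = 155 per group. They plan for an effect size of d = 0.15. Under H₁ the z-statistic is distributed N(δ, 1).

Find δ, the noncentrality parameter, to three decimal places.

The noncentrality parameter scales effect size by the design's sample-size factor: δ = d·√(n/2) = 0.15 × √(155/2) = 1.3205

δ ≈ 1.321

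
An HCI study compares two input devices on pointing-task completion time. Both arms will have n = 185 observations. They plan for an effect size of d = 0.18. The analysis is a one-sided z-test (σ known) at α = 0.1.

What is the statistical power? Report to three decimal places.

Noncentrality parameter: δ = d·√(n/2) = 0.18 × √(185/2) = 1.7312
Critical value for a one-sided test at α = 0.1: z_α = 1.282.
Power = P(Z > 1.282 − δ) = Φ(0.450) = 0.6735.

Power ≈ 0.674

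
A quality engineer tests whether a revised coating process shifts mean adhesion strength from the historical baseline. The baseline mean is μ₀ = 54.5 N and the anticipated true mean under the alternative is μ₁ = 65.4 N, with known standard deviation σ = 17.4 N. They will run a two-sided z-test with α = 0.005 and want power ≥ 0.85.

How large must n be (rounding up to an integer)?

n = 38

Standardized effect: d = |μ₁ − μ₀| / σ = |65.4 − 54.5| / 17.4 = 0.6264
Set Φ(δ − 2.807) = 0.85; then δ − 2.807 = Φ⁻¹(0.85) = 1.036, giving δ = 3.843.
(For δ > 0 the lower-tail rejection region contributes negligibly to power, so the one-term inversion is standard.)
δ = d·√n ⇒ n = (δ/d)² = (3.843 / 0.6264)² = 37.64.
Rounding up, n = 38.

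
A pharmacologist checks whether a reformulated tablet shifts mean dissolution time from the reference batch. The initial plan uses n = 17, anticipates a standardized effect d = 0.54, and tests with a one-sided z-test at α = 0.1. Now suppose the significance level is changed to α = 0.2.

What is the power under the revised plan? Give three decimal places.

δ = d·√n = 0.54 × √17 = 2.2265 (unchanged). New critical value: z_{0.2} = 0.842.
Revised power = P(Z > 0.842 − δ) = Φ(1.385) = 0.9170.

Power ≈ 0.917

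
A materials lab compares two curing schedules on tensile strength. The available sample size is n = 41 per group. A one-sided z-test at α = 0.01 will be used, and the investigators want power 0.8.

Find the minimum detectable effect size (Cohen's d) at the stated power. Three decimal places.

Need Φ(δ − 2.326) = 0.8, so δ = 2.326 + 0.842 = 3.168.
δ = d·√(n/2) ⇒ d = δ/√(n/2) = 3.168/√(41/2) = 0.6997.

d ≈ 0.700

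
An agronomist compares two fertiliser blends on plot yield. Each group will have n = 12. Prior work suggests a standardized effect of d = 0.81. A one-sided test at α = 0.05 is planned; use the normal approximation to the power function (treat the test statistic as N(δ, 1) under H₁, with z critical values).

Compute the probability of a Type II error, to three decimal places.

β ≈ 0.367

Noncentrality parameter: δ = d·√(n/2) = 0.81 × √(12/2) = 1.9841
One-sided α = 0.05 → critical value z_{0.05} = 1.645.
Power = Φ(δ − 1.645) = Φ(0.339) = 0.6328.
Type II error: β = 1 − power = 1 − 0.6328 = 0.3672.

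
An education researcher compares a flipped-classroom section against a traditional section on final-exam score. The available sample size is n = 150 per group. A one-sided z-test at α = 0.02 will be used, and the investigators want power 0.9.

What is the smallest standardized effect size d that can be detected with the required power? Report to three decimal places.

d ≈ 0.385

Required noncentrality: δ = z_{0.02} + z_{0.10} = 2.054 + 1.282 = 3.335.
δ = d·√(n/2) ⇒ d = δ/√(n/2) = 3.335/√(150/2) = 0.3851.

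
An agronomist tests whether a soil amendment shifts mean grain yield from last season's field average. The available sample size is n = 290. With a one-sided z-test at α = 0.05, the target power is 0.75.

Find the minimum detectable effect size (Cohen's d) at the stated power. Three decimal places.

d ≈ 0.136

Need Φ(δ − 1.645) = 0.75, so δ = 1.645 + 0.674 = 2.319.
δ = d·√n ⇒ d = δ/√n = 2.319/√290 = 0.1362.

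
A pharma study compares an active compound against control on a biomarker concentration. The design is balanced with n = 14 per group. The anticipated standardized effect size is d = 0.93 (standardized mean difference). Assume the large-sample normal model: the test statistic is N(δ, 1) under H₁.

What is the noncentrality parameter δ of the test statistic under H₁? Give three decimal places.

The noncentrality parameter scales effect size by the design's sample-size factor: δ = d·√(n/2) = 0.93 × √(14/2) = 2.4605

δ ≈ 2.461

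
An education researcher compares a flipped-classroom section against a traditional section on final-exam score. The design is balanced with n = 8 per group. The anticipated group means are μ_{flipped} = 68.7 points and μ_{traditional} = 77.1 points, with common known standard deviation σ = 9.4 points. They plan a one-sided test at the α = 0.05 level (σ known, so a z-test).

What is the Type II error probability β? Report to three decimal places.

Standardized effect: d = |μ_{flipped} − μ_{traditional}| / σ = |68.7 − 77.1| / 9.4 = 0.8936
Noncentrality parameter: δ = d·√(n/2) = 0.8936 × √(8/2) = 1.7872
Critical value for a one-sided test at α = 0.05: z_α = 1.645.
Power = P(Z > 1.645 − δ) = Φ(0.142) = 0.5566.
Type II error: β = 1 − power = 1 − 0.5566 = 0.4434.

β ≈ 0.443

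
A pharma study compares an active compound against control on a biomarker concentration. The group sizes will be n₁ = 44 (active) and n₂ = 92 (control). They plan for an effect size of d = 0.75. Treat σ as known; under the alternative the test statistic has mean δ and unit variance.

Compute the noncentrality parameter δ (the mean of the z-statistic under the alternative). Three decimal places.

δ ≈ 4.092

The noncentrality parameter scales effect size by the design's sample-size factor: δ = d / √(1/n₁ + 1/n₂) = 0.75 / √(1/44 + 1/92) = 4.0918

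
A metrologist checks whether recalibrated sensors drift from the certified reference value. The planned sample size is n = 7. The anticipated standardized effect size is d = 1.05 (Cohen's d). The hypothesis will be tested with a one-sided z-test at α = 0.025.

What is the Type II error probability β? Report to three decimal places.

Noncentrality parameter: δ = d·√n = 1.05 × √7 = 2.7780
Critical value for a one-sided test at α = 0.025: z_α = 1.960.
Power = P(Z > 1.960 − δ) = Φ(0.818) = 0.7933.
Type II error: β = 1 − power = 1 − 0.7933 = 0.2067.

β ≈ 0.207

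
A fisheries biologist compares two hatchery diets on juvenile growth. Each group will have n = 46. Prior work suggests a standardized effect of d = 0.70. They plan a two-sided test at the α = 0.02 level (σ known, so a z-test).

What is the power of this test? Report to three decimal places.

Noncentrality parameter: δ = d·√(n/2) = 0.70 × √(46/2) = 3.3571
Two-sided α = 0.02 → critical value z_{0.01} = 2.326.
Power = Φ(δ − 2.326) + Φ(−δ − 2.326) = Φ(1.031) + Φ(-5.683) = 0.8487 + 0.0000 = 0.8487.

Power ≈ 0.849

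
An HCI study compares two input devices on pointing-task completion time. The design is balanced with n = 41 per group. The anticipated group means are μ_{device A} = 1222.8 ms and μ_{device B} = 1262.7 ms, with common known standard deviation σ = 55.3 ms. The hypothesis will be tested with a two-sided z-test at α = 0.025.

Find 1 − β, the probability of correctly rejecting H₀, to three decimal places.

Standardized effect: d = |μ_{device A} − μ_{device B}| / σ = |1222.8 − 1262.7| / 55.3 = 0.7215
Noncentrality parameter: δ = d·√(n/2) = 0.7215 × √(41/2) = 3.2668
Two-sided α = 0.025 → critical value z_{0.0125} = 2.241.
Power = Φ(δ − 2.241) + Φ(−δ − 2.241) = Φ(1.025) + Φ(-5.508) = 0.8474 + 0.0000 = 0.8474.

Power ≈ 0.847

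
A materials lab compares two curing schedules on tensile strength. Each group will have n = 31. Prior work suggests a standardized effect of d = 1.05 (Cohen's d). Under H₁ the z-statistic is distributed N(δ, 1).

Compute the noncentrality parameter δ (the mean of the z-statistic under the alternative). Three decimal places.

The noncentrality parameter scales effect size by the design's sample-size factor: δ = d·√(n/2) = 1.05 × √(31/2) = 4.1339

δ ≈ 4.134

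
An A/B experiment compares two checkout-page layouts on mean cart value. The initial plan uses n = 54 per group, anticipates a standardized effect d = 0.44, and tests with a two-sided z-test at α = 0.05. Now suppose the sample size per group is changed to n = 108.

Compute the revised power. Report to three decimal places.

Power ≈ 0.899

With n = 108 per group: δ = d·√(n/2) = 0.44 × √(108/2) = 3.2333. Critical value z_{0.025} = 1.960.
Revised power = Φ(δ − 1.960) + Φ(−δ − 1.960) = Φ(1.273) + Φ(-5.193) = 0.8986 + 0.0000 = 0.8986.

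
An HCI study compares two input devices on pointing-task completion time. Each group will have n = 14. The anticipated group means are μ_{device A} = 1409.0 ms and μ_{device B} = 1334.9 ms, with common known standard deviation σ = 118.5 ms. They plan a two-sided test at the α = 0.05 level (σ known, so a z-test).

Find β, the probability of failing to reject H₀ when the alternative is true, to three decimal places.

β ≈ 0.620

Standardized effect: d = |μ_{device A} − μ_{device B}| / σ = |1409.0 − 1334.9| / 118.5 = 0.6253
Noncentrality parameter: δ = d·√(n/2) = 0.6253 × √(14/2) = 1.6544
Two-sided α = 0.05 → critical value z_{0.025} = 1.960.
Power = Φ(δ − 1.960) + Φ(−δ − 1.960) = Φ(-0.306) + Φ(-3.614) = 0.3800 + 0.0002 = 0.3801.
Type II error: β = 1 − power = 1 − 0.3801 = 0.6199.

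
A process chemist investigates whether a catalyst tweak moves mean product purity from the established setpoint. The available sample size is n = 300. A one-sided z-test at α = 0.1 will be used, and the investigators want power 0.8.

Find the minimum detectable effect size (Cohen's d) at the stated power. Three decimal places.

Need Φ(δ − 1.282) = 0.8, so δ = 1.282 + 0.842 = 2.123.
δ = d·√n ⇒ d = δ/√n = 2.123/√300 = 0.1226.

d ≈ 0.123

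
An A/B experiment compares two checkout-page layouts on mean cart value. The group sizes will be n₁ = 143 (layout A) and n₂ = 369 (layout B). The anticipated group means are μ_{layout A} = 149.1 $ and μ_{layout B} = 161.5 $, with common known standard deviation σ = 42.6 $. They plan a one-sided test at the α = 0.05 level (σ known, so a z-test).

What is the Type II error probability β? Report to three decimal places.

β ≈ 0.095

Standardized effect: d = |μ_{layout A} − μ_{layout B}| / σ = |149.1 − 161.5| / 42.6 = 0.2911
Noncentrality parameter: δ = d / √(1/n₁ + 1/n₂) = 0.2911 / √(1/143 + 1/369) = 2.9550
Critical value for a one-sided test at α = 0.05: z_α = 1.645.
Power = Φ(δ − 1.645) = Φ(1.310) = 0.9049.
Type II error: β = 1 − power = 1 − 0.9049 = 0.0951.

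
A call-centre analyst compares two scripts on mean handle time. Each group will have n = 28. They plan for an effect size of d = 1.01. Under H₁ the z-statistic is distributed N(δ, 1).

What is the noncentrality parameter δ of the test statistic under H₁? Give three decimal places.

The noncentrality parameter scales effect size by the design's sample-size factor: δ = d·√(n/2) = 1.01 × √(28/2) = 3.7791

δ ≈ 3.779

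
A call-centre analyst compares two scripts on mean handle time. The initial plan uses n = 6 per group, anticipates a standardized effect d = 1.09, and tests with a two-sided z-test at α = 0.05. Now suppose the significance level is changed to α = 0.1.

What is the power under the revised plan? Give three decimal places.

δ = d·√(n/2) = 1.09 × √(6/2) = 1.8879 (unchanged). New critical value: z_{0.05} = 1.645.
Revised power = Φ(δ − 1.645) + Φ(−δ − 1.645) = Φ(0.243) + Φ(-3.533) = 0.5960 + 0.0002 = 0.5962.

Power ≈ 0.596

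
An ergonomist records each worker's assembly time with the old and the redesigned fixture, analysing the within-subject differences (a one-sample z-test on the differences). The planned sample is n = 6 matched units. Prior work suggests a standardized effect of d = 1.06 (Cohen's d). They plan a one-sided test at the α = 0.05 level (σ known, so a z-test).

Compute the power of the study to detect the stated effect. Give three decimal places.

Power ≈ 0.829

Noncentrality parameter: δ = d·√n = 1.06 × √6 = 2.5965
One-sided α = 0.05 → critical value z_{0.05} = 1.645.
Power = P(Z > 1.645 − δ) = Φ(0.952) = 0.8294.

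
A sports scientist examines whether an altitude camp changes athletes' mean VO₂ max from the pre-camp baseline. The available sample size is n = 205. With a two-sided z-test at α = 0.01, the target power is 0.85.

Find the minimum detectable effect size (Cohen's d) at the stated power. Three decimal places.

d ≈ 0.252

Need Φ(δ − 2.576) = 0.85, so δ = 2.576 + 1.036 = 3.612.
(The second rejection-region term Φ(−δ − z_{α/2}) is negligible and dropped.)
δ = d·√n ⇒ d = δ/√n = 3.612/√205 = 0.2523.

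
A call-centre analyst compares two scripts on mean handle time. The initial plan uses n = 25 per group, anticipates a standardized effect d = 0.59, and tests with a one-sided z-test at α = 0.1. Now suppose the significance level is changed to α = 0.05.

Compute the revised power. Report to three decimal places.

δ = d·√(n/2) = 0.59 × √(25/2) = 2.0860 (unchanged). New critical value: z_{0.05} = 1.645.
Revised power = P(Z > 1.645 − δ) = Φ(0.441) = 0.6704.

Power ≈ 0.670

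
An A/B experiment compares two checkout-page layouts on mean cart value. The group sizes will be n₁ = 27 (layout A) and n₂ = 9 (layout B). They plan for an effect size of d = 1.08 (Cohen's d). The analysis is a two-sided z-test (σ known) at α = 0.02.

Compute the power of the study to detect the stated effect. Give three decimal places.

Power ≈ 0.684

Noncentrality parameter: δ = d / √(1/n₁ + 1/n₂) = 1.08 / √(1/27 + 1/9) = 2.8059
Two-sided α = 0.02 → critical value z_{0.01} = 2.326.
Power = Φ(δ − 2.326) + Φ(−δ − 2.326) = Φ(0.480) + Φ(-5.132) = 0.6842 + 0.0000 = 0.6842.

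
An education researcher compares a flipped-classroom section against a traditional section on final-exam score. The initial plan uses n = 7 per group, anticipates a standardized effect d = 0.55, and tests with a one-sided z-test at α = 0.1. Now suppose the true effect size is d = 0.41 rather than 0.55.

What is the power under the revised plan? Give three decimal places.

Power ≈ 0.303

With d = 0.41: δ = d·√(n/2) = 0.41 × √(7/2) = 0.7670. Critical value z_{0.1} = 1.282.
Revised power = P(Z > 1.282 − δ) = Φ(-0.515) = 0.3034.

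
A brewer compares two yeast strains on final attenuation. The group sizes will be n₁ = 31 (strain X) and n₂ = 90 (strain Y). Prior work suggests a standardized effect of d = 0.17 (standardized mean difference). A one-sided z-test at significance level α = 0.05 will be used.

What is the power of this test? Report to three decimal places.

Power ≈ 0.204

Noncentrality parameter: λ = d / √(1/n₁ + 1/n₂) = 0.17 / √(1/31 + 1/90) = 0.8163
One-sided α = 0.05 → critical value z_{0.05} = 1.645.
Power = P(Z > 1.645 − λ) = Φ(-0.829) = 0.2037.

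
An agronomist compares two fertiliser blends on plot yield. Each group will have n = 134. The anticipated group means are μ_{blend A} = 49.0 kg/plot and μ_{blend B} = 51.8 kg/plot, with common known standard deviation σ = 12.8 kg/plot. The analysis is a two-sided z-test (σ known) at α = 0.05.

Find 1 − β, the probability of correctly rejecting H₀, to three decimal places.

Power ≈ 0.433

Standardized effect: d = |μ_{blend A} − μ_{blend B}| / σ = |49.0 − 51.8| / 12.8 = 0.2187
Noncentrality parameter: λ = d·√(n/2) = 0.2187 × √(134/2) = 1.7905
Critical value for a two-sided test at α = 0.05: z_{α/2} = 1.960.
Power = Φ(λ − 1.960) + Φ(−λ − 1.960) = Φ(-0.169) + Φ(-3.751) = 0.4327 + 0.0001 = 0.4328.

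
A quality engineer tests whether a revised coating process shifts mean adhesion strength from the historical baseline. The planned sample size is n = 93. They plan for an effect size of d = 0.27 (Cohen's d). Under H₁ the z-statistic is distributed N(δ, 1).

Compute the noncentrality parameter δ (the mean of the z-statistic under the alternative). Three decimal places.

δ ≈ 2.604

δ = d·√n = 0.27 × √93 = 2.6038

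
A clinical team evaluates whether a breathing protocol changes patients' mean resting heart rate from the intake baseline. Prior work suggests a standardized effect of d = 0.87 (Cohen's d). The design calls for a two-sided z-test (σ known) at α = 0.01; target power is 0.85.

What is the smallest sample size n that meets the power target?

n = 18

Set Φ(δ − 2.576) = 0.85; then δ − 2.576 = Φ⁻¹(0.85) = 1.036, giving δ = 3.612.
(For δ > 0 the lower-tail rejection region contributes negligibly to power, so the one-term inversion is standard.)
δ = d·√n ⇒ n = (δ/d)² = (3.612 / 0.87)² = 17.24.
Round up to the next whole unit.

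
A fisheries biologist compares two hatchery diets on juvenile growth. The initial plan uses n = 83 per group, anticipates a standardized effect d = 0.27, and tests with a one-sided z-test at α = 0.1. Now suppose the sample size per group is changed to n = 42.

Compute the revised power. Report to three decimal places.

Power ≈ 0.482

With n = 42 per group: δ = d·√(n/2) = 0.27 × √(42/2) = 1.2373. Critical value z_{0.1} = 1.282.
Revised power = P(Z > 1.282 − δ) = Φ(-0.044) = 0.4824.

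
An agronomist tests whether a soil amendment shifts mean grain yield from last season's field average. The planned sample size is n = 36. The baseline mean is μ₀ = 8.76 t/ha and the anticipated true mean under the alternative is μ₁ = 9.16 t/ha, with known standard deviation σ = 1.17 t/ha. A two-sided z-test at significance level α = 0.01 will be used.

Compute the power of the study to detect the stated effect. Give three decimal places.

Standardized effect: d = |μ₁ − μ₀| / σ = |9.16 − 8.76| / 1.17 = 0.3419
Noncentrality parameter: δ = d·√n = 0.3419 × √36 = 2.0513
Two-sided α = 0.01 → critical value z_{0.005} = 2.576.
Power = Φ(δ − 2.576) + Φ(−δ − 2.576) = Φ(-0.525) + Φ(-4.627) = 0.2999 + 0.0000 = 0.3000.

Power ≈ 0.300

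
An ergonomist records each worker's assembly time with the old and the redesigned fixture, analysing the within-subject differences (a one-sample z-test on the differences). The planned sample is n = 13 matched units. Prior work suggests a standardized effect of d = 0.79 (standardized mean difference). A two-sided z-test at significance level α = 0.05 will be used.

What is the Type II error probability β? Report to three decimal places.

β ≈ 0.187

Noncentrality parameter: δ = d·√n = 0.79 × √13 = 2.8484
Critical value for a two-sided test at α = 0.05: z_{α/2} = 1.960.
Power = Φ(δ − 1.960) + Φ(−δ − 1.960) = Φ(0.888) + Φ(-4.808) = 0.8128 + 0.0000 = 0.8128.
Type II error: β = 1 − power = 1 − 0.8128 = 0.1872.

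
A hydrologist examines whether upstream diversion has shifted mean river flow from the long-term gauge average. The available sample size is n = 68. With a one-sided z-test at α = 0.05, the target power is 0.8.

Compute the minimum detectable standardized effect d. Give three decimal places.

d ≈ 0.302

Required noncentrality: δ = z_{0.05} + z_{0.20} = 1.645 + 0.842 = 2.486.
δ = d·√n ⇒ d = δ/√n = 2.486/√68 = 0.3015.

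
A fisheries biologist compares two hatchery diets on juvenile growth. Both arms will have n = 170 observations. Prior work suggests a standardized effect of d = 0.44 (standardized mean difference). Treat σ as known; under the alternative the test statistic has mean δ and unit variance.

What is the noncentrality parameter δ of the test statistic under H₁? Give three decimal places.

δ ≈ 4.057

The noncentrality parameter scales effect size by the design's sample-size factor: δ = d·√(n/2) = 0.44 × √(170/2) = 4.0566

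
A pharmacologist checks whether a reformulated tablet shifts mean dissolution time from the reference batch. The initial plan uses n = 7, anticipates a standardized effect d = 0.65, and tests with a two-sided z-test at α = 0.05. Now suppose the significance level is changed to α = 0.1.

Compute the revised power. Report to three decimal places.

δ = d·√n = 0.65 × √7 = 1.7197 (unchanged). New critical value: z_{0.05} = 1.645.
Revised power = Φ(δ − 1.645) + Φ(−δ − 1.645) = Φ(0.075) + Φ(-3.365) = 0.5298 + 0.0004 = 0.5302.

Power ≈ 0.530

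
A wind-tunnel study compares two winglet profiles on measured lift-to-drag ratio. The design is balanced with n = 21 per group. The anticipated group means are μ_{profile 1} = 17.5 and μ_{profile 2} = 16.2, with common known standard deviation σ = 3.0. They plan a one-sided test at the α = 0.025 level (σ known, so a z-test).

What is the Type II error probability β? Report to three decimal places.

β ≈ 0.711

Standardized effect: d = |μ_{profile 1} − μ_{profile 2}| / σ = |17.5 − 16.2| / 3.0 = 0.4333
Noncentrality parameter: δ = d·√(n/2) = 0.4333 × √(21/2) = 1.4042
Critical value for a one-sided test at α = 0.025: z_α = 1.960.
Power = P(Z > 1.960 − δ) = Φ(-0.556) = 0.2892.
Type II error: β = 1 − power = 1 − 0.2892 = 0.7108.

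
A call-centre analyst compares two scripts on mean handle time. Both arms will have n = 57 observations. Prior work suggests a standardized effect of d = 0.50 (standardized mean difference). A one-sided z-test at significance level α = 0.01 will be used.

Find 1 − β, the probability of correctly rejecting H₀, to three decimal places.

Noncentrality parameter: δ = d·√(n/2) = 0.50 × √(57/2) = 2.6693
One-sided α = 0.01 → critical value z_{0.01} = 2.326.
Power = P(Z > 2.326 − δ) = Φ(0.343) = 0.6342.

Power ≈ 0.634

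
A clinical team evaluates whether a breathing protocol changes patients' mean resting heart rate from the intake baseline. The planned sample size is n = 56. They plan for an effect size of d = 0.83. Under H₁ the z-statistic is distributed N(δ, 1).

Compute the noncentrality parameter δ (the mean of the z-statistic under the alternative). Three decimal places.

δ = d·√n = 0.83 × √56 = 6.2112

δ ≈ 6.211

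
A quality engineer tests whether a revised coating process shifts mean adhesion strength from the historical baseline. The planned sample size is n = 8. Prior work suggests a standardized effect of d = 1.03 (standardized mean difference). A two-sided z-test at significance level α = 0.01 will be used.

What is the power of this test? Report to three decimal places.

Power ≈ 0.632

Noncentrality parameter: δ = d·√n = 1.03 × √8 = 2.9133
Critical value for a two-sided test at α = 0.01: z_{α/2} = 2.576.
Power = Φ(δ − 2.576) + Φ(−δ − 2.576) = Φ(0.337) + Φ(-5.489) = 0.6321 + 0.0000 = 0.6321.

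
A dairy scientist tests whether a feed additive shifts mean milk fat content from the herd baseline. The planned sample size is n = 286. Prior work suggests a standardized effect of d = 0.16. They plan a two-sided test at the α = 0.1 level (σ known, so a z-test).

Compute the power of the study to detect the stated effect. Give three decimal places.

Power ≈ 0.856

Noncentrality parameter: δ = d·√n = 0.16 × √286 = 2.7058
Two-sided α = 0.1 → critical value z_{0.05} = 1.645.
Power = Φ(δ − 1.645) + Φ(−δ − 1.645) = Φ(1.061) + Φ(-4.351) = 0.8557 + 0.0000 = 0.8557.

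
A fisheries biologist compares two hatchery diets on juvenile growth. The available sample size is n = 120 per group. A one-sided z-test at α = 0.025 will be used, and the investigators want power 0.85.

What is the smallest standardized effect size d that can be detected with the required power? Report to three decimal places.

Need Φ(δ − 1.960) = 0.85, so δ = 1.960 + 1.036 = 2.996.
δ = d·√(n/2) ⇒ d = δ/√(n/2) = 2.996/√(120/2) = 0.3868.

d ≈ 0.387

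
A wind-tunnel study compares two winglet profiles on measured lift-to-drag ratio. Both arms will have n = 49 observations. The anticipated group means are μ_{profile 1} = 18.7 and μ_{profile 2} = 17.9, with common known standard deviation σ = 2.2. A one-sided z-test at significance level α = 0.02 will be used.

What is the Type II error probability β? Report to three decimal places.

Standardized effect: d = |μ_{profile 1} − μ_{profile 2}| / σ = |18.7 − 17.9| / 2.2 = 0.3636
Noncentrality parameter: δ = d·√(n/2) = 0.3636 × √(49/2) = 1.7999
One-sided α = 0.02 → critical value z_{0.02} = 2.054.
Power = Φ(δ − 2.054) = Φ(-0.254) = 0.3998.
Type II error: β = 1 − power = 1 − 0.3998 = 0.6002.

β ≈ 0.600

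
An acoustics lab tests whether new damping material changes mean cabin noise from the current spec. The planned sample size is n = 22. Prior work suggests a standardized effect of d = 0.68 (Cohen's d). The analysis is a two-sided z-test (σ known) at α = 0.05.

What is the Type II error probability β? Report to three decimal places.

Noncentrality parameter: δ = d·√n = 0.68 × √22 = 3.1895
Critical value for a two-sided test at α = 0.05: z_{α/2} = 1.960.
Power = Φ(δ − 1.960) + Φ(−δ − 1.960) = Φ(1.230) + Φ(-5.149) = 0.8906 + 0.0000 = 0.8906.
Type II error: β = 1 − power = 1 − 0.8906 = 0.1094.

β ≈ 0.109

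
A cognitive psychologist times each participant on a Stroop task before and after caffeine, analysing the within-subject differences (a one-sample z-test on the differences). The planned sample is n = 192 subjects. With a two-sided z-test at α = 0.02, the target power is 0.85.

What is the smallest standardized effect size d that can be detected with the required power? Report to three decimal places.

Need Φ(δ − 2.326) = 0.85, so δ = 2.326 + 1.036 = 3.363.
(The second rejection-region term Φ(−δ − z_{α/2}) is negligible and dropped.)
δ = d·√n ⇒ d = δ/√n = 3.363/√192 = 0.2427.

d ≈ 0.243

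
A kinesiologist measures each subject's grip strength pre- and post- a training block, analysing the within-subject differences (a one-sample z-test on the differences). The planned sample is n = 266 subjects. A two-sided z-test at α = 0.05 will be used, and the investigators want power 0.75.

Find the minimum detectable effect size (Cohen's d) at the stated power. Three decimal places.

d ≈ 0.162

Need Φ(δ − 1.960) = 0.75, so δ = 1.960 + 0.674 = 2.634.
(The second rejection-region term Φ(−δ − z_{α/2}) is negligible and dropped.)
δ = d·√n ⇒ d = δ/√n = 2.634/√266 = 0.1615.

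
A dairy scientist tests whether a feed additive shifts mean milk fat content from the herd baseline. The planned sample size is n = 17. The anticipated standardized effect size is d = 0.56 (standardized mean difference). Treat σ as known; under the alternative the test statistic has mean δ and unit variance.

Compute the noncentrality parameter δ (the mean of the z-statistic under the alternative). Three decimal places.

δ ≈ 2.309

The noncentrality parameter scales effect size by the design's sample-size factor: δ = d·√n = 0.56 × √17 = 2.3089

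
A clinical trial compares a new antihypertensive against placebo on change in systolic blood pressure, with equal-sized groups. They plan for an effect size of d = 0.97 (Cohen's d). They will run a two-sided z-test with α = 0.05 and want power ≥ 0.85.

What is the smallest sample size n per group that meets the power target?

n = 20 per group

Set Φ(δ − 1.960) = 0.85; then δ − 1.960 = Φ⁻¹(0.85) = 1.036, giving δ = 2.996.
(For δ > 0 the lower-tail rejection region contributes negligibly to power, so the one-term inversion is standard.)
δ = d·√(n/2) ⇒ n = 2(δ/d)² = 2 × (2.996 / 0.97)² = 19.08.
Rounding up, n = 20 per group.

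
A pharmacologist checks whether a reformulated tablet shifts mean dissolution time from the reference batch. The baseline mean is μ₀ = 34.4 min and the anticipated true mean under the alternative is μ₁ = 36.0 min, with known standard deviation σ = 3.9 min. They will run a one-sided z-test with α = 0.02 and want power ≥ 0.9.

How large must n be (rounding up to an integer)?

Standardized effect: d = |μ₁ − μ₀| / σ = |36.0 − 34.4| / 3.9 = 0.4103
Set Φ(δ − 2.054) = 0.9; then δ − 2.054 = Φ⁻¹(0.9) = 1.282, giving δ = 3.335.
δ = d·√n ⇒ n = (δ/d)² = (3.335 / 0.4103)² = 66.09.
Round up to the next whole unit.

n = 67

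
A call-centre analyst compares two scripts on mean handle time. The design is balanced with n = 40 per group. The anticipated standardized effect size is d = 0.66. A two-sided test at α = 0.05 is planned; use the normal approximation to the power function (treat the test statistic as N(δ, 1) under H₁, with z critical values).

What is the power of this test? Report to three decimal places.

Noncentrality parameter: δ = d·√(n/2) = 0.66 × √(40/2) = 2.9516
Critical value for a two-sided test at α = 0.05: z_{α/2} = 1.960.
Power = Φ(δ − 1.960) + Φ(−δ − 1.960) = Φ(0.992) + Φ(-4.912) = 0.8393 + 0.0000 = 0.8393.

Power ≈ 0.839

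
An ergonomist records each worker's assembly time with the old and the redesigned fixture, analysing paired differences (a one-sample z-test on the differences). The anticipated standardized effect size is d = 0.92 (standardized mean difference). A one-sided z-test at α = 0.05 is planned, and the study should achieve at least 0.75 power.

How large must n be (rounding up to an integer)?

Set Φ(δ − 1.645) = 0.75; then δ − 1.645 = Φ⁻¹(0.75) = 0.674, giving δ = 2.319.
δ = d·√n ⇒ n = (δ/d)² = (2.319 / 0.92)² = 6.36.
Round up to the next whole unit.

n = 7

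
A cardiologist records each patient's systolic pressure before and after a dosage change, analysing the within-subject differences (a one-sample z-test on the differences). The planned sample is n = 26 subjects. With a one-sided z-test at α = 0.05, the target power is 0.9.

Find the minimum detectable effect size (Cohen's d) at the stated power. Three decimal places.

Required noncentrality: δ = z_{0.05} + z_{0.10} = 1.645 + 1.282 = 2.926.
δ = d·√n ⇒ d = δ/√n = 2.926/√26 = 0.5739.

d ≈ 0.574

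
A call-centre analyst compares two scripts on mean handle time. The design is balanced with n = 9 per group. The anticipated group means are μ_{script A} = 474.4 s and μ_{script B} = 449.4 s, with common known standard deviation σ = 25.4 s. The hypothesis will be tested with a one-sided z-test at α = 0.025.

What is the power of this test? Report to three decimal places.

Power ≈ 0.551

Standardized effect: d = |μ_{script A} − μ_{script B}| / σ = |474.4 − 449.4| / 25.4 = 0.9843
Noncentrality parameter: δ = d·√(n/2) = 0.9843 × √(9/2) = 2.0879
Critical value for a one-sided test at α = 0.025: z_α = 1.960.
Power = Φ(δ − 1.960) = Φ(0.128) = 0.5509.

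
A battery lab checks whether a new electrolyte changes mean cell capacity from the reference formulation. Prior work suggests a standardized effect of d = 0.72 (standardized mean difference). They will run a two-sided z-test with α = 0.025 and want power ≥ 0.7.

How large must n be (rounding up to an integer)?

Set Φ(δ − 2.241) = 0.7; then δ − 2.241 = Φ⁻¹(0.7) = 0.524, giving δ = 2.766.
(Ignoring the negligible lower-tail rejection probability gives the usual closed-form inversion.)
δ = d·√n ⇒ n = (δ/d)² = (2.766 / 0.72)² = 14.76.
Round up to the next whole unit.

n = 15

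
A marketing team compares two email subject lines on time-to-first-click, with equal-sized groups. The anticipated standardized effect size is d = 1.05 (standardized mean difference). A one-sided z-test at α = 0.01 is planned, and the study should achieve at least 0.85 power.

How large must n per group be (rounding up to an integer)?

n = 21 per group

For power 0.85 need Φ(δ − z_{0.01}) = 0.85, so δ = z_{0.01} + z_{0.15} = 2.326 + 1.036 = 3.363.
δ = d·√(n/2) ⇒ n = 2(δ/d)² = 2 × (3.363 / 1.05)² = 20.51.
Round up to the next whole unit.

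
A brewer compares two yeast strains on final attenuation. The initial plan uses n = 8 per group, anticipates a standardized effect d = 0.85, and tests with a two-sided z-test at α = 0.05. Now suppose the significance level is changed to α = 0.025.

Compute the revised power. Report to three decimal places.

Power ≈ 0.294

δ = d·√(n/2) = 0.85 × √(8/2) = 1.7000 (unchanged). New critical value: z_{0.0125} = 2.241.
Revised power = Φ(δ − 2.241) + Φ(−δ − 2.241) = Φ(-0.541) + Φ(-3.941) = 0.2941 + 0.0000 = 0.2942.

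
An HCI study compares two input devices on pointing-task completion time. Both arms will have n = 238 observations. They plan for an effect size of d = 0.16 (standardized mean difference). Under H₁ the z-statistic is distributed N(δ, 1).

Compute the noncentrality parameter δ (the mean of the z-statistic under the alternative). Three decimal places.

δ ≈ 1.745

The noncentrality parameter scales effect size by the design's sample-size factor: δ = d·√(n/2) = 0.16 × √(238/2) = 1.7454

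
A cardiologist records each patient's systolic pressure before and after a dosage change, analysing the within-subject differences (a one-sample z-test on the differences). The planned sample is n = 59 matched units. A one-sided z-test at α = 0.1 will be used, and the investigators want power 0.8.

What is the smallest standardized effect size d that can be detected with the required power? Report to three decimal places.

Need Φ(δ − 1.282) = 0.8, so δ = 1.282 + 0.842 = 2.123.
δ = d·√n ⇒ d = δ/√n = 2.123/√59 = 0.2764.

d ≈ 0.276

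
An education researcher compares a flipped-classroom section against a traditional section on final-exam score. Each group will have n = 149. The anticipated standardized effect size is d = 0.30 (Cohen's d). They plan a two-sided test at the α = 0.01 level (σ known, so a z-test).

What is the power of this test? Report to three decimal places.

Noncentrality parameter: δ = d·√(n/2) = 0.30 × √(149/2) = 2.5894
Two-sided α = 0.01 → critical value z_{0.005} = 2.576.
Power = Φ(δ − 2.576) + Φ(−δ − 2.576) = Φ(0.014) + Φ(-5.165) = 0.5054 + 0.0000 = 0.5054.

Power ≈ 0.505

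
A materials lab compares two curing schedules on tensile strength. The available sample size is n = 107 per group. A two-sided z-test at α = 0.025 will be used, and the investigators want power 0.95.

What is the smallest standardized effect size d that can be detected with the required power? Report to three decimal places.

Required noncentrality: δ = z_{0.0125} + z_{0.05} = 2.241 + 1.645 = 3.886.
(The second rejection-region term Φ(−δ − z_{α/2}) is negligible and dropped.)
δ = d·√(n/2) ⇒ d = δ/√(n/2) = 3.886/√(107/2) = 0.5313.

d ≈ 0.531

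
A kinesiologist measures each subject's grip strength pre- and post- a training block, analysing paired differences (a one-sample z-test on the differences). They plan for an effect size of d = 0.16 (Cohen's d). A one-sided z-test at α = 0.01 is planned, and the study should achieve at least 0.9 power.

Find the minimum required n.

Set Φ(δ − 2.326) = 0.9; then δ − 2.326 = Φ⁻¹(0.9) = 1.282, giving δ = 3.608.
δ = d·√n ⇒ n = (δ/d)² = (3.608 / 0.16)² = 508.47.
Round up to the next whole unit.

n = 509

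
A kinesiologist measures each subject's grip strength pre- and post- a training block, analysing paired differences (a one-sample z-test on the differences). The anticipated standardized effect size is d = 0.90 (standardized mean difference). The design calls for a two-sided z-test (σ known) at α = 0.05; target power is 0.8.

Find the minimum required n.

Set Φ(δ − 1.960) = 0.8; then δ − 1.960 = Φ⁻¹(0.8) = 0.842, giving δ = 2.802.
(The Φ(−δ − z_{α/2}) term is vanishingly small for δ > 0 and is dropped in the standard sample-size formula.)
δ = d·√n ⇒ n = (δ/d)² = (2.802 / 0.90)² = 9.69.
Round up to the next whole unit.

n = 10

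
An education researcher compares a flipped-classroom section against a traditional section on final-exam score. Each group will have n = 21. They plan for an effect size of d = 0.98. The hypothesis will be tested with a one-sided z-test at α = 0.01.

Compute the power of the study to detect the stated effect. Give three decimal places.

Power ≈ 0.802

Noncentrality parameter: δ = d·√(n/2) = 0.98 × √(21/2) = 3.1756
Critical value for a one-sided test at α = 0.01: z_α = 2.326.
Power = Φ(δ − 2.326) = Φ(0.849) = 0.8021.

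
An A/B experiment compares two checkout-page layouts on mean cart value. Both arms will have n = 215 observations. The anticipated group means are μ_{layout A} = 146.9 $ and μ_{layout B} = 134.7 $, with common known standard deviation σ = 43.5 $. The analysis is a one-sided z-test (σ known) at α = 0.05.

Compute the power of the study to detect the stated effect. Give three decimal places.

Power ≈ 0.897

Standardized effect: d = |μ_{layout A} − μ_{layout B}| / σ = |146.9 − 134.7| / 43.5 = 0.2805
Noncentrality parameter: λ = d·√(n/2) = 0.2805 × √(215/2) = 2.9079
One-sided α = 0.05 → critical value z_{0.05} = 1.645.
Power = Φ(λ − 1.645) = Φ(1.263) = 0.8967.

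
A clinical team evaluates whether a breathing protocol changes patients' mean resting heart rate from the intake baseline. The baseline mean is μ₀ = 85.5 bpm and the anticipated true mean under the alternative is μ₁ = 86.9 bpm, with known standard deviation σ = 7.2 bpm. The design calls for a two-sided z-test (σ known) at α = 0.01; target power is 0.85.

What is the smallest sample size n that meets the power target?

Standardized effect: d = |μ₁ − μ₀| / σ = |86.9 − 85.5| / 7.2 = 0.1944
Set Φ(δ − 2.576) = 0.85; then δ − 2.576 = Φ⁻¹(0.85) = 1.036, giving δ = 3.612.
(The Φ(−δ − z_{α/2}) term is vanishingly small for δ > 0 and is dropped in the standard sample-size formula.)
δ = d·√n ⇒ n = (δ/d)² = (3.612 / 0.1944)² = 345.12.
Rounding up, n = 346.

n = 346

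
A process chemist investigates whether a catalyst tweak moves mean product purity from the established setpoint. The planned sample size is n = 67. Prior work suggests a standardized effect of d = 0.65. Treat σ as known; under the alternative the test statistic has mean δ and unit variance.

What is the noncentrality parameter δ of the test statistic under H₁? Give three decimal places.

δ ≈ 5.320

The noncentrality parameter scales effect size by the design's sample-size factor: δ = d·√n = 0.65 × √67 = 5.3205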